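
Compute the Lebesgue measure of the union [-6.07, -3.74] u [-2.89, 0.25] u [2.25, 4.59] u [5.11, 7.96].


For pairwise disjoint intervals, m(union) = sum of lengths.
= (-3.74 - -6.07) + (0.25 - -2.89) + (4.59 - 2.25) + (7.96 - 5.11)
= 2.33 + 3.14 + 2.34 + 2.85
= 10.66


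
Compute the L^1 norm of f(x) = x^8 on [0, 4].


Step 1: ||f||_1 = (integral_0^4 |x^8|^1 dx)^(1/1)
     = (integral_0^4 x^8 dx)^(1/1)
Step 2: integral_0^4 x^8 dx = [x^9/(9)] from 0 to 4 = 4^9/9
     = 262144/9 = 29127.111111
Step 3: ||f||_1 = (29127.111111)^(1/1) = 29127.111111


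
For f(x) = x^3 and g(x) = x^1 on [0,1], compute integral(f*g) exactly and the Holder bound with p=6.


Step 1: Exact integral of f*g = integral(x^4, 0, 1) = 1/5
     = 0.2
Step 2: Holder bound with p=6, q=1.2:
  ||f||_p = (integral x^18 dx)^(1/6) = (1/19)^(1/6) = 0.612173
  ||g||_q = (integral x^1.2 dx)^(1/1.2) = (1/2.2)^(1/1.2) = 0.518379
Step 3: Holder bound = ||f||_p * ||g||_q = 0.612173 * 0.518379 = 0.317338
Verification: 0.2 <= 0.317338 (Holder holds)


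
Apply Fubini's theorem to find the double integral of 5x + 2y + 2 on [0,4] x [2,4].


By Fubini, integrate in x first, then y.
Step 1: Fix y, integrate over x in [0,4]:
  integral(5x + 2y + 2, x=0..4)
  = 5*(4^2 - 0^2)/2 + (2y + 2)*(4 - 0)
  = 40 + (2y + 2)*4
  = 40 + 8y + 8
  = 48 + 8y
Step 2: Integrate over y in [2,4]:
  integral(48 + 8y, y=2..4)
  = 48*2 + 8*(4^2 - 2^2)/2
  = 96 + 48
  = 144


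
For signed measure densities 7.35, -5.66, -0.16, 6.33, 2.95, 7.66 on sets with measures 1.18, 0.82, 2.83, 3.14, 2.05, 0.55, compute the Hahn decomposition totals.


Step 1: Compute signed measure on each set:
  Set 1: 7.35 * 1.18 = 8.673
  Set 2: -5.66 * 0.82 = -4.6412
  Set 3: -0.16 * 2.83 = -0.4528
  Set 4: 6.33 * 3.14 = 19.8762
  Set 5: 2.95 * 2.05 = 6.0475
  Set 6: 7.66 * 0.55 = 4.213
Step 2: Total signed measure = (8.673) + (-4.6412) + (-0.4528) + (19.8762) + (6.0475) + (4.213)
     = 33.7157
Step 3: Positive part mu+(X) = sum of positive contributions = 38.8097
Step 4: Negative part mu-(X) = |sum of negative contributions| = 5.094


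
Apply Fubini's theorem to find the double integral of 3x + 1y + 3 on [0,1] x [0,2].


By Fubini, integrate in x first, then y.
Step 1: Fix y, integrate over x in [0,1]:
  integral(3x + 1y + 3, x=0..1)
  = 3*(1^2 - 0^2)/2 + (1y + 3)*(1 - 0)
  = 1.5 + (1y + 3)*1
  = 1.5 + 1y + 3
  = 4.5 + 1y
Step 2: Integrate over y in [0,2]:
  integral(4.5 + 1y, y=0..2)
  = 4.5*2 + 1*(2^2 - 0^2)/2
  = 9 + 2
  = 11


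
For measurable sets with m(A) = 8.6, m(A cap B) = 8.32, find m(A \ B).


m(A \ B) = m(A) - m(A n B)
= 8.6 - 8.32
= 0.28


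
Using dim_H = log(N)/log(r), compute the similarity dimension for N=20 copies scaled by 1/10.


For a self-similar set with N copies scaled by 1/r:
dim_H = log(N)/log(r) = log(20)/log(10)
= 2.995732/2.302585
= 1.30103


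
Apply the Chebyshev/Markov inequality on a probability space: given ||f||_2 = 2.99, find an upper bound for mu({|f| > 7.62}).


Chebyshev/Markov inequality: mu(|f| > eps) <= (||f||_p / eps)^p
Step 1: ||f||_2 / eps = 2.99 / 7.62 = 0.392388
Step 2: Raise to power p = 2:
  (0.392388)^2 = 0.153969
Step 3: Therefore mu(|f| > 7.62) <= 0.153969


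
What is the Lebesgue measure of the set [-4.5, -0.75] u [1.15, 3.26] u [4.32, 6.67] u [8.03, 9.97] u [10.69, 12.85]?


For pairwise disjoint intervals, m(union) = sum of lengths.
= (-0.75 - -4.5) + (3.26 - 1.15) + (6.67 - 4.32) + (9.97 - 8.03) + (12.85 - 10.69)
= 3.75 + 2.11 + 2.35 + 1.94 + 2.16
= 12.31


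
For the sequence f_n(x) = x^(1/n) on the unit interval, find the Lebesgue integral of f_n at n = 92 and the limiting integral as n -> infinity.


At n = 92: f_92(x) = x^(1/92).
Step 1: integral(x^(1/92), 0, 1) = [x^(1/92+1) / (1/92+1)] from 0 to 1
     = 1 / (1/92 + 1) = 1 / ((92+1)/92) = 92/(92+1)
     = 92/93 = 0.989247
Step 2: As n -> infinity, f_n(x) = x^(1/n) -> 1 for x in (0,1], and f_n is increasing in n.
By MCT, lim_n integral(f_n) = integral(lim_n f_n) = integral(1, 0, 1) = 1.
Step 3: Verify convergence: 92/93 = 0.989247 -> 1


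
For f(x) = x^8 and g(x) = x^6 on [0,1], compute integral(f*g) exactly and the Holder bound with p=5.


Step 1: Exact integral of f*g = integral(x^14, 0, 1) = 1/15
     = 0.066667
Step 2: Holder bound with p=5, q=1.25:
  ||f||_p = (integral x^40 dx)^(1/5) = (1/41)^(1/5) = 0.475821
  ||g||_q = (integral x^7.5 dx)^(1/1.25) = (1/8.5)^(1/1.25) = 0.180495
Step 3: Holder bound = ||f||_p * ||g||_q = 0.475821 * 0.180495 = 0.085883
Verification: 0.066667 <= 0.085883 (Holder holds)


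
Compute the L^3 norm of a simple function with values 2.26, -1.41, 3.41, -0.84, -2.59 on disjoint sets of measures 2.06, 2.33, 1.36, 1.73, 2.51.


Step 1: Compute |f_i|^3 for each value:
  |2.26|^3 = 11.543176
  |-1.41|^3 = 2.803221
  |3.41|^3 = 39.651821
  |-0.84|^3 = 0.592704
  |-2.59|^3 = 17.373979
Step 2: Multiply by measures and sum:
  11.543176 * 2.06 = 23.778943
  2.803221 * 2.33 = 6.531505
  39.651821 * 1.36 = 53.926477
  0.592704 * 1.73 = 1.025378
  17.373979 * 2.51 = 43.608687
Sum = 23.778943 + 6.531505 + 53.926477 + 1.025378 + 43.608687 = 128.870989
Step 3: Take the p-th root:
||f||_3 = (128.870989)^(1/3) = 5.051089


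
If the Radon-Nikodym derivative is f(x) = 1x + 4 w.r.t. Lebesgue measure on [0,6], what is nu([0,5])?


nu(A) = integral_A (dnu/dmu) dmu = integral_0^5 (1x + 4) dx
Step 1: Antiderivative F(x) = (1/2)x^2 + 4x
Step 2: F(5) = (1/2)*5^2 + 4*5 = 12.5 + 20 = 32.5
Step 3: F(0) = (1/2)*0^2 + 4*0 = 0.0 + 0 = 0.0
Step 4: nu([0,5]) = F(5) - F(0) = 32.5 - 0.0 = 32.5


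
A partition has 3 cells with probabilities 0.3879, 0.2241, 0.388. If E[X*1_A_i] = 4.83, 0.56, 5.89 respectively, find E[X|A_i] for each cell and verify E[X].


For each cell A_i: E[X|A_i] = E[X*1_A_i] / P(A_i)
Step 1: E[X|A_1] = 4.83 / 0.3879 = 12.451663
Step 2: E[X|A_2] = 0.56 / 0.2241 = 2.498884
Step 3: E[X|A_3] = 5.89 / 0.388 = 15.180412
Verification: E[X] = sum E[X*1_A_i] = 4.83 + 0.56 + 5.89 = 11.28


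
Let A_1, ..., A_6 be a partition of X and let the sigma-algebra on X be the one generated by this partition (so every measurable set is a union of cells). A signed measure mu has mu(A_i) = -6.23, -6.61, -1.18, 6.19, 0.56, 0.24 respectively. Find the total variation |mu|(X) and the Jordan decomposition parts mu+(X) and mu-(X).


Step 1: Every measurable set is a union of atoms (the cells / points), so a Hahn decomposition is
  obtained by grouping atoms by sign: P = union of atoms with mu > 0, N = union of the remaining atoms.
  Atoms in P (indices): 4, 5, 6;  atoms in N (indices): 1, 2, 3
  Positive values: 6.19, 0.56, 0.24
  Negative values: -6.23, -6.61, -1.18
Step 2: mu+(X) = mu(P) = sum of positive atom values = 6.99
Step 3: mu-(X) = -mu(N) = sum of |negative atom values| = 14.02
Step 4: |mu|(X) = mu+(X) + mu-(X) = 6.99 + 14.02 = 21.01


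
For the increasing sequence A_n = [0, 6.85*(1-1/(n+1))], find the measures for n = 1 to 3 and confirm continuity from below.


By continuity of measure from below: if A_n increases to A, then m(A_n) -> m(A).
Here A = [0, 6.85], so m(A) = 6.85
Step 1: a_1 = 6.85*(1 - 1/2) = 3.425, m(A_1) = 3.425
Step 2: a_2 = 6.85*(1 - 1/3) = 4.5667, m(A_2) = 4.5667
Step 3: a_3 = 6.85*(1 - 1/4) = 5.1375, m(A_3) = 5.1375
Limit: m(A_n) -> m([0,6.85]) = 6.85


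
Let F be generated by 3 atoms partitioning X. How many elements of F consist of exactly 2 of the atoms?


Each element of F is a union of some subset of the 3 atoms.
Elements that are unions of exactly 2 atoms correspond to 2-element subsets of the 3 atoms.
Count = C(3, 2) = 3! / (2! * 1!) = 3.


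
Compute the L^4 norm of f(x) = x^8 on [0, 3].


Step 1: ||f||_4 = (integral_0^3 |x^8|^4 dx)^(1/4)
     = (integral_0^3 x^32 dx)^(1/4)
Step 2: integral_0^3 x^32 dx = [x^33/(33)] from 0 to 3 = 3^33/33
     = 5559060566555523/33 = 1.684564e+14
Step 3: ||f||_4 = (1.684564e+14)^(1/4) = 3602.648294


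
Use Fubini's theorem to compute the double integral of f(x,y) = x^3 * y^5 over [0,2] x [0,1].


By Fubini's theorem, the double integral factors as a product of single integrals:
Step 1: integral_0^2 x^3 dx = [x^4/4] from 0 to 2
     = 2^4/4 = 4
Step 2: integral_0^1 y^5 dy = [y^6/6] from 0 to 1
     = 1^6/6 = 0.166667
Step 3: Double integral = 4 * 0.166667 = 0.666667


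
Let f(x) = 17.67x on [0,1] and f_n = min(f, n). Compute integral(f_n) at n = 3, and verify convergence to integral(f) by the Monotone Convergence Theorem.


f(x) = 17.67x on [0,1]; f_n(x) = min(17.67x, n). At n = 3:
Step 1: f(x) reaches 3 at x = 3/17.67 = 0.169779
Step 2: integral(f_3) = integral(17.67x, 0, 0.169779) + integral(3, 0.169779, 1)
       = 17.67*0.169779^2/2 + 3*(1 - 0.169779)
       = 0.254669 + 2.490662
       = 2.745331
Step 3: As n -> infinity, f_n increases to f, so by MCT integral(f_n) -> integral(f) = 17.67/2 = 8.835.
Convergence: integral(f_3) = 2.745331 -> 8.835 as n -> infinity


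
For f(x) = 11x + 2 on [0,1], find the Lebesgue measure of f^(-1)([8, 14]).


f^(-1)([8, 14]) = {x : 8 <= 11x + 2 <= 14}
Solving: (8 - 2)/11 <= x <= (14 - 2)/11
= [0.545455, 1.090909]
Intersecting with [0,1]: [0.545455, 1]
Measure = 1 - 0.545455 = 0.454545


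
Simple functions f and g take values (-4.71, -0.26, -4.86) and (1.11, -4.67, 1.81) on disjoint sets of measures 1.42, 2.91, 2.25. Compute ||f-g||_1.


Step 1: Compute differences f_i - g_i:
  -4.71 - 1.11 = -5.82
  -0.26 - -4.67 = 4.41
  -4.86 - 1.81 = -6.67
Step 2: Compute |diff|^1 * measure for each set:
  |-5.82|^1 * 1.42 = 5.82 * 1.42 = 8.2644
  |4.41|^1 * 2.91 = 4.41 * 2.91 = 12.8331
  |-6.67|^1 * 2.25 = 6.67 * 2.25 = 15.0075
Step 3: Sum = 36.105
Step 4: ||f-g||_1 = (36.105)^(1/1) = 36.105


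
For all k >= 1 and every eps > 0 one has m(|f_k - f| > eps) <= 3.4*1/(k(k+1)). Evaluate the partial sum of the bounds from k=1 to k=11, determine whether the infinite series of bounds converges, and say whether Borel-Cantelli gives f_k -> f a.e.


Step 1: List the terms 3.4*1/(k(k+1)) for k = 1 to 11:
  k=1: 1.7
  k=2: 0.566667
  k=3: 0.283333
  k=4: 0.17
  k=5: 0.113333
  k=6: 0.080952
  k=7: 0.060714
  k=8: 0.047222
  k=9: 0.037778
  k=10: 0.030909
  k=11: 0.025758
Step 2: Partial sum = 1.7 + 0.566667 + 0.283333 + 0.17 + 0.113333 + 0.080952 + 0.060714 + 0.047222 + 0.037778 + 0.030909 + 0.025758
     = 3.116667
Step 3: The full series sum_(k>=1) 3.4*1/(k(k+1)) converges (telescoping series sum 1/(k(k+1)) = 1; a constant multiple of a convergent series converges).
Step 4: Fix eps > 0. Since sum_k m(|f_k - f| > eps) < infinity, the Borel-Cantelli lemma gives
        m(limsup_k {|f_k - f| > eps}) = 0, i.e. for a.e. x, |f_k(x) - f(x)| <= eps for all large k.
        Applying this with eps = 1/j for j = 1, 2, ... and intersecting the countably many full-measure sets,
        for a.e. x we get limsup_k |f_k(x) - f(x)| <= 1/j for every j, hence f_k -> f almost everywhere.
Conclusion: series converges; Borel-Cantelli yields f_k -> f a.e.


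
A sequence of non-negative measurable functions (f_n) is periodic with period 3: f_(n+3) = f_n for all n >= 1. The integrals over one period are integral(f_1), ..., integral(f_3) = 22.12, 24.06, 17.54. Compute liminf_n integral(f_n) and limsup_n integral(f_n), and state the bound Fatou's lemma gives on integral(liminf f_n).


The sequence (integral(f_n)) is periodic with period 3, repeating the values 22.12, 24.06, 17.54 indefinitely.
Step 1: For a periodic sequence, every tail (a_m, a_(m+1), ...) contains all 3 period values infinitely often.
Step 2: Hence inf of every tail = min of the period values = min(22.12, 24.06, 17.54) = 17.54.
        liminf_n integral(f_n) = sup over m of (inf of tail from m) = 17.54.
Step 3: Similarly sup of every tail = max of the period values = 24.06.
        limsup_n integral(f_n) = 24.06.
Step 4: Fatou's lemma: integral(liminf_n f_n) <= liminf_n integral(f_n) = 17.54.
        So the integral of the pointwise liminf is at most 17.54.


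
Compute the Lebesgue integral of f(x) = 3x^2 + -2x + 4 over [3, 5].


The Lebesgue integral of a Riemann-integrable function agrees with the Riemann integral.
Antiderivative F(x) = (3/3)x^3 + (-2/2)x^2 + 4x
F(5) = (3/3)*5^3 + (-2/2)*5^2 + 4*5
     = (3/3)*125 + (-2/2)*25 + 4*5
     = 125 + -25 + 20
     = 120
F(3) = 30
Integral = F(5) - F(3) = 120 - 30 = 90


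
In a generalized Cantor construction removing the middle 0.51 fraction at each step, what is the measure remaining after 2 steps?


Step 1: At each step, fraction remaining = 1 - 0.51 = 0.49
Step 2: After 2 steps, measure = (0.49)^2
Step 3: Computing the power step by step:
  After step 1: 0.49
  After step 2: 0.2401
Result = 0.2401


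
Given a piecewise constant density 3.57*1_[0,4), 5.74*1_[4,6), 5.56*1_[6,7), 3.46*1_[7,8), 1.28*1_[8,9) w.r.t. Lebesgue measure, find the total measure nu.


Integrate each piece of the Radon-Nikodym derivative:
Step 1: integral_0^4 3.57 dx = 3.57*(4-0) = 3.57*4 = 14.28
Step 2: integral_4^6 5.74 dx = 5.74*(6-4) = 5.74*2 = 11.48
Step 3: integral_6^7 5.56 dx = 5.56*(7-6) = 5.56*1 = 5.56
Step 4: integral_7^8 3.46 dx = 3.46*(8-7) = 3.46*1 = 3.46
Step 5: integral_8^9 1.28 dx = 1.28*(9-8) = 1.28*1 = 1.28
Total: 14.28 + 11.48 + 5.56 + 3.46 + 1.28 = 36.06


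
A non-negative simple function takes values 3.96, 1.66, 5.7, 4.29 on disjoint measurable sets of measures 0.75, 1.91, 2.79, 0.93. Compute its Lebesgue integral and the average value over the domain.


Step 1: Integral = sum(value_i * measure_i)
= 3.96*0.75 + 1.66*1.91 + 5.7*2.79 + 4.29*0.93
= 2.97 + 3.1706 + 15.903 + 3.9897
= 26.0333
Step 2: Total measure of domain = 0.75 + 1.91 + 2.79 + 0.93 = 6.38
Step 3: Average value = 26.0333 / 6.38 = 4.080455


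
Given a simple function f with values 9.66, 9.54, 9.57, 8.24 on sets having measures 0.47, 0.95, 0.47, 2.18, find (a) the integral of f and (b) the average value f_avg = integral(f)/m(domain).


Step 1: Integral = sum(value_i * measure_i)
= 9.66*0.47 + 9.54*0.95 + 9.57*0.47 + 8.24*2.18
= 4.5402 + 9.063 + 4.4979 + 17.9632
= 36.0643
Step 2: Total measure of domain = 0.47 + 0.95 + 0.47 + 2.18 = 4.07
Step 3: Average value = 36.0643 / 4.07 = 8.861007


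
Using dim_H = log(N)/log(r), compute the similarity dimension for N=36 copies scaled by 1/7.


For a self-similar set with N copies scaled by 1/r:
dim_H = log(N)/log(r) = log(36)/log(7)
= 3.583519/1.94591
= 1.841564


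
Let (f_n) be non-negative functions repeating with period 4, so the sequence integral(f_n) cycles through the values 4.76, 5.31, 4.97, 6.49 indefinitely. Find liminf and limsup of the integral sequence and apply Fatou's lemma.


The sequence (integral(f_n)) is periodic with period 4, repeating the values 4.76, 5.31, 4.97, 6.49 indefinitely.
Step 1: For a periodic sequence, every tail (a_m, a_(m+1), ...) contains all 4 period values infinitely often.
Step 2: Hence inf of every tail = min of the period values = min(4.76, 5.31, 4.97, 6.49) = 4.76.
        liminf_n integral(f_n) = sup over m of (inf of tail from m) = 4.76.
Step 3: Similarly sup of every tail = max of the period values = 6.49.
        limsup_n integral(f_n) = 6.49.
Step 4: Fatou's lemma: integral(liminf_n f_n) <= liminf_n integral(f_n) = 4.76.
        So the integral of the pointwise liminf is at most 4.76.


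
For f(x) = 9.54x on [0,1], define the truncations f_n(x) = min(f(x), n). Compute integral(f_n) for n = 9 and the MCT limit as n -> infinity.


f(x) = 9.54x on [0,1]; f_n(x) = min(9.54x, n). At n = 9:
Step 1: f(x) reaches 9 at x = 9/9.54 = 0.943396
Step 2: integral(f_9) = integral(9.54x, 0, 0.943396) + integral(9, 0.943396, 1)
       = 9.54*0.943396^2/2 + 9*(1 - 0.943396)
       = 4.245283 + 0.509434
       = 4.754717
Step 3: As n -> infinity, f_n increases to f, so by MCT integral(f_n) -> integral(f) = 9.54/2 = 4.77.
Convergence: integral(f_9) = 4.754717 -> 4.77 as n -> infinity


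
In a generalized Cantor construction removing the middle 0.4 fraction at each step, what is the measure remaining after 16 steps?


Step 1: At each step, fraction remaining = 1 - 0.4 = 0.6
Step 2: After 16 steps, measure = (0.6)^16
Result = 2.821110e-04


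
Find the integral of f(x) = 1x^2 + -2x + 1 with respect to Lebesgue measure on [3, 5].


The Lebesgue integral of a Riemann-integrable function agrees with the Riemann integral.
Antiderivative F(x) = (1/3)x^3 + (-2/2)x^2 + 1x
F(5) = (1/3)*5^3 + (-2/2)*5^2 + 1*5
     = (1/3)*125 + (-2/2)*25 + 1*5
     = 41.666667 + -25 + 5
     = 21.666667
F(3) = 3
Integral = F(5) - F(3) = 21.666667 - 3 = 18.666667


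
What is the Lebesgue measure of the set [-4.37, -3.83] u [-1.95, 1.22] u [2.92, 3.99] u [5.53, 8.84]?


For pairwise disjoint intervals, m(union) = sum of lengths.
= (-3.83 - -4.37) + (1.22 - -1.95) + (3.99 - 2.92) + (8.84 - 5.53)
= 0.54 + 3.17 + 1.07 + 3.31
= 8.09


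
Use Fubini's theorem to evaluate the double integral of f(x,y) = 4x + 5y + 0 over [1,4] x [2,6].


By Fubini, integrate in x first, then y.
Step 1: Fix y, integrate over x in [1,4]:
  integral(4x + 5y + 0, x=1..4)
  = 4*(4^2 - 1^2)/2 + (5y + 0)*(4 - 1)
  = 30 + (5y + 0)*3
  = 30 + 15y + 0
  = 30 + 15y
Step 2: Integrate over y in [2,6]:
  integral(30 + 15y, y=2..6)
  = 30*4 + 15*(6^2 - 2^2)/2
  = 120 + 240
  = 360


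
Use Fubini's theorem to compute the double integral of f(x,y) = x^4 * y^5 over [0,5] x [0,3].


By Fubini's theorem, the double integral factors as a product of single integrals:
Step 1: integral_0^5 x^4 dx = [x^5/5] from 0 to 5
     = 5^5/5 = 625
Step 2: integral_0^3 y^5 dy = [y^6/6] from 0 to 3
     = 3^6/6 = 121.5
Step 3: Double integral = 625 * 121.5 = 75937.5


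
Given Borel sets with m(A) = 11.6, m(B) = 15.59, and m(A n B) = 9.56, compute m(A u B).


By inclusion-exclusion: m(A u B) = m(A) + m(B) - m(A n B)
= 11.6 + 15.59 - 9.56
= 17.63


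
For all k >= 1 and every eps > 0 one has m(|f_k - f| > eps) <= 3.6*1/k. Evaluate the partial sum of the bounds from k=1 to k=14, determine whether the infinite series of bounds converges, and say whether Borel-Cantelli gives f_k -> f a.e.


Step 1: List the terms 3.6*1/k for k = 1 to 14:
  k=1: 3.6
  k=2: 1.8
  k=3: 1.2
  k=4: 0.9
  k=5: 0.72
  k=6: 0.6
  k=7: 0.514286
  k=8: 0.45
  k=9: 0.4
  k=10: 0.36
  k=11: 0.327273
  k=12: 0.3
  k=13: 0.276923
  k=14: 0.257143
Step 2: Partial sum = 3.6 + 1.8 + 1.2 + 0.9 + 0.72 + 0.6 + 0.514286 + 0.45 + 0.4 + 0.36 + 0.327273 + 0.3 + 0.276923 + 0.257143
     = 11.705624
Step 3: The full series sum_(k>=1) 3.6*1/k diverges (harmonic series, p = 1; a nonzero constant multiple of a divergent series diverges).
Step 4: The (first) Borel-Cantelli lemma requires a summable sequence of measures, so it does not apply here;
        from this bound alone no conclusion about a.e. convergence can be drawn (convergence in measure still
        gives an a.e.-convergent subsequence, but not a.e. convergence of the whole sequence).
Conclusion: series diverges; Borel-Cantelli is inconclusive about a.e. convergence of f_k.


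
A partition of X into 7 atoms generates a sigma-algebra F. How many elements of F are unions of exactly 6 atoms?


Each element of F is a union of some subset of the 7 atoms.
Elements that are unions of exactly 6 atoms correspond to 6-element subsets of the 7 atoms.
Count = C(7, 6) = 7! / (6! * 1!) = 7.


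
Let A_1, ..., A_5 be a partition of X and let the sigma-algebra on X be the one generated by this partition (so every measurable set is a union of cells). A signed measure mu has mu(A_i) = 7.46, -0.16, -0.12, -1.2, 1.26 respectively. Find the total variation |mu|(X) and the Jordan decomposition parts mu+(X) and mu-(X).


Step 1: Every measurable set is a union of atoms (the cells / points), so a Hahn decomposition is
  obtained by grouping atoms by sign: P = union of atoms with mu > 0, N = union of the remaining atoms.
  Atoms in P (indices): 1, 5;  atoms in N (indices): 2, 3, 4
  Positive values: 7.46, 1.26
  Negative values: -0.16, -0.12, -1.2
Step 2: mu+(X) = mu(P) = sum of positive atom values = 8.72
Step 3: mu-(X) = -mu(N) = sum of |negative atom values| = 1.48
Step 4: |mu|(X) = mu+(X) + mu-(X) = 8.72 + 1.48 = 10.2


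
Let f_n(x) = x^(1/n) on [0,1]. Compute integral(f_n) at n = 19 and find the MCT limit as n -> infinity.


At n = 19: f_19(x) = x^(1/19).
Step 1: integral(x^(1/19), 0, 1) = [x^(1/19+1) / (1/19+1)] from 0 to 1
     = 1 / (1/19 + 1) = 1 / ((19+1)/19) = 19/(19+1)
     = 19/20 = 0.95
Step 2: As n -> infinity, f_n(x) = x^(1/n) -> 1 for x in (0,1], and f_n is increasing in n.
By MCT, lim_n integral(f_n) = integral(lim_n f_n) = integral(1, 0, 1) = 1.
Step 3: Verify convergence: 19/20 = 0.95 -> 1


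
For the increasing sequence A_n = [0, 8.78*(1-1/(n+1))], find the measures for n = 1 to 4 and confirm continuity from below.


By continuity of measure from below: if A_n increases to A, then m(A_n) -> m(A).
Here A = [0, 8.78], so m(A) = 8.78
Step 1: a_1 = 8.78*(1 - 1/2) = 4.39, m(A_1) = 4.39
Step 2: a_2 = 8.78*(1 - 1/3) = 5.8533, m(A_2) = 5.8533
Step 3: a_3 = 8.78*(1 - 1/4) = 6.585, m(A_3) = 6.585
Step 4: a_4 = 8.78*(1 - 1/5) = 7.024, m(A_4) = 7.024
Limit: m(A_n) -> m([0,8.78]) = 8.78


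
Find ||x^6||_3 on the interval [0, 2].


Step 1: ||f||_3 = (integral_0^2 |x^6|^3 dx)^(1/3)
     = (integral_0^2 x^18 dx)^(1/3)
Step 2: integral_0^2 x^18 dx = [x^19/(19)] from 0 to 2 = 2^19/19
     = 524288/19 = 27594.105263
Step 3: ||f||_3 = (27594.105263)^(1/3) = 30.218445


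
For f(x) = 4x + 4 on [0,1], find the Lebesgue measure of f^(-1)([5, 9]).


f^(-1)([5, 9]) = {x : 5 <= 4x + 4 <= 9}
Solving: (5 - 4)/4 <= x <= (9 - 4)/4
= [0.25, 1.25]
Intersecting with [0,1]: [0.25, 1]
Measure = 1 - 0.25 = 0.75


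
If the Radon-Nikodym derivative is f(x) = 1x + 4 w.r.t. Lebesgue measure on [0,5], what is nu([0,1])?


nu(A) = integral_A (dnu/dmu) dmu = integral_0^1 (1x + 4) dx
Step 1: Antiderivative F(x) = (1/2)x^2 + 4x
Step 2: F(1) = (1/2)*1^2 + 4*1 = 0.5 + 4 = 4.5
Step 3: F(0) = (1/2)*0^2 + 4*0 = 0.0 + 0 = 0.0
Step 4: nu([0,1]) = F(1) - F(0) = 4.5 - 0.0 = 4.5


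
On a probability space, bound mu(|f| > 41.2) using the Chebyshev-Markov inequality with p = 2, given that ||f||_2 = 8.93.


Chebyshev/Markov inequality: mu(|f| > eps) <= (||f||_p / eps)^p
Step 1: ||f||_2 / eps = 8.93 / 41.2 = 0.216748
Step 2: Raise to power p = 2:
  (0.216748)^2 = 0.04698
Step 3: Therefore mu(|f| > 41.2) <= 0.04698


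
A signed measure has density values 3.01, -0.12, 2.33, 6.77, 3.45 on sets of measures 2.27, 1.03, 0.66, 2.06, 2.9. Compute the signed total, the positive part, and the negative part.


Step 1: Compute signed measure on each set:
  Set 1: 3.01 * 2.27 = 6.8327
  Set 2: -0.12 * 1.03 = -0.1236
  Set 3: 2.33 * 0.66 = 1.5378
  Set 4: 6.77 * 2.06 = 13.9462
  Set 5: 3.45 * 2.9 = 10.005
Step 2: Total signed measure = (6.8327) + (-0.1236) + (1.5378) + (13.9462) + (10.005)
     = 32.1981
Step 3: Positive part mu+(X) = sum of positive contributions = 32.3217
Step 4: Negative part mu-(X) = |sum of negative contributions| = 0.1236


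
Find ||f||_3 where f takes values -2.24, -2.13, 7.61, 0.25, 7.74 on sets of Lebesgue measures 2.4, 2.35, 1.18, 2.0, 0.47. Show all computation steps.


Step 1: Compute |f_i|^3 for each value:
  |-2.24|^3 = 11.239424
  |-2.13|^3 = 9.663597
  |7.61|^3 = 440.711081
  |0.25|^3 = 0.015625
  |7.74|^3 = 463.684824
Step 2: Multiply by measures and sum:
  11.239424 * 2.4 = 26.974618
  9.663597 * 2.35 = 22.709453
  440.711081 * 1.18 = 520.039076
  0.015625 * 2.0 = 0.03125
  463.684824 * 0.47 = 217.931867
Sum = 26.974618 + 22.709453 + 520.039076 + 0.03125 + 217.931867 = 787.686263
Step 3: Take the p-th root:
||f||_3 = (787.686263)^(1/3) = 9.235302


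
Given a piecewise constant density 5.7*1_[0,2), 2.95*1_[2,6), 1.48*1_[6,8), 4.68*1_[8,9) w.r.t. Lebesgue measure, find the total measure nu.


Integrate each piece of the Radon-Nikodym derivative:
Step 1: integral_0^2 5.7 dx = 5.7*(2-0) = 5.7*2 = 11.4
Step 2: integral_2^6 2.95 dx = 2.95*(6-2) = 2.95*4 = 11.8
Step 3: integral_6^8 1.48 dx = 1.48*(8-6) = 1.48*2 = 2.96
Step 4: integral_8^9 4.68 dx = 4.68*(9-8) = 4.68*1 = 4.68
Total: 11.4 + 11.8 + 2.96 + 4.68 = 30.84


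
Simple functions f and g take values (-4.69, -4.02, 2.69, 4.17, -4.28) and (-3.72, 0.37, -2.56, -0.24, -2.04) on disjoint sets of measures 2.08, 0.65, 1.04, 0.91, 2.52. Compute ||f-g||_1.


Step 1: Compute differences f_i - g_i:
  -4.69 - -3.72 = -0.97
  -4.02 - 0.37 = -4.39
  2.69 - -2.56 = 5.25
  4.17 - -0.24 = 4.41
  -4.28 - -2.04 = -2.24
Step 2: Compute |diff|^1 * measure for each set:
  |-0.97|^1 * 2.08 = 0.97 * 2.08 = 2.0176
  |-4.39|^1 * 0.65 = 4.39 * 0.65 = 2.8535
  |5.25|^1 * 1.04 = 5.25 * 1.04 = 5.46
  |4.41|^1 * 0.91 = 4.41 * 0.91 = 4.0131
  |-2.24|^1 * 2.52 = 2.24 * 2.52 = 5.6448
Step 3: Sum = 19.989
Step 4: ||f-g||_1 = (19.989)^(1/1) = 19.989


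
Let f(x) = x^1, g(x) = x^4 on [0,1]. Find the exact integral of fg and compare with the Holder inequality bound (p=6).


Step 1: Exact integral of f*g = integral(x^5, 0, 1) = 1/6
     = 0.166667
Step 2: Holder bound with p=6, q=1.2:
  ||f||_p = (integral x^6 dx)^(1/6) = (1/7)^(1/6) = 0.72302
  ||g||_q = (integral x^4.8 dx)^(1/1.2) = (1/5.8)^(1/1.2) = 0.231105
Step 3: Holder bound = ||f||_p * ||g||_q = 0.72302 * 0.231105 = 0.167094
Verification: 0.166667 <= 0.167094 (Holder holds)


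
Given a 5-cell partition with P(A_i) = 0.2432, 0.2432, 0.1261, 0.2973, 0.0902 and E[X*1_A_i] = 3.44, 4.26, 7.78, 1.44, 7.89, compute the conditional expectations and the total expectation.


For each cell A_i: E[X|A_i] = E[X*1_A_i] / P(A_i)
Step 1: E[X|A_1] = 3.44 / 0.2432 = 14.144737
Step 2: E[X|A_2] = 4.26 / 0.2432 = 17.516447
Step 3: E[X|A_3] = 7.78 / 0.1261 = 61.697066
Step 4: E[X|A_4] = 1.44 / 0.2973 = 4.843592
Step 5: E[X|A_5] = 7.89 / 0.0902 = 87.472284
Verification: E[X] = sum E[X*1_A_i] = 3.44 + 4.26 + 7.78 + 1.44 + 7.89 = 24.81


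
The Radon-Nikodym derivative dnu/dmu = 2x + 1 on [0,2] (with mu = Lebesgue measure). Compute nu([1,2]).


nu(A) = integral_A (dnu/dmu) dmu = integral_1^2 (2x + 1) dx
Step 1: Antiderivative F(x) = (2/2)x^2 + 1x
Step 2: F(2) = (2/2)*2^2 + 1*2 = 4 + 2 = 6
Step 3: F(1) = (2/2)*1^2 + 1*1 = 1 + 1 = 2
Step 4: nu([1,2]) = F(2) - F(1) = 6 - 2 = 4


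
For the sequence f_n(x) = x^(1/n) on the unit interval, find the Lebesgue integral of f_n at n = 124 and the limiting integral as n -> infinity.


At n = 124: f_124(x) = x^(1/124).
Step 1: integral(x^(1/124), 0, 1) = [x^(1/124+1) / (1/124+1)] from 0 to 1
     = 1 / (1/124 + 1) = 1 / ((124+1)/124) = 124/(124+1)
     = 124/125 = 0.992
Step 2: As n -> infinity, f_n(x) = x^(1/n) -> 1 for x in (0,1], and f_n is increasing in n.
By MCT, lim_n integral(f_n) = integral(lim_n f_n) = integral(1, 0, 1) = 1.
Step 3: Verify convergence: 124/125 = 0.992 -> 1


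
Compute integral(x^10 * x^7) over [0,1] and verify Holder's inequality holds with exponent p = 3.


Step 1: Exact integral of f*g = integral(x^17, 0, 1) = 1/18
     = 0.055556
Step 2: Holder bound with p=3, q=1.5:
  ||f||_p = (integral x^30 dx)^(1/3) = (1/31)^(1/3) = 0.318331
  ||g||_q = (integral x^10.5 dx)^(1/1.5) = (1/11.5)^(1/1.5) = 0.196276
Step 3: Holder bound = ||f||_p * ||g||_q = 0.318331 * 0.196276 = 0.062481
Verification: 0.055556 <= 0.062481 (Holder holds)


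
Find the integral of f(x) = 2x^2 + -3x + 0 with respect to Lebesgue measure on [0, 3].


The Lebesgue integral of a Riemann-integrable function agrees with the Riemann integral.
Antiderivative F(x) = (2/3)x^3 + (-3/2)x^2 + 0x
F(3) = (2/3)*3^3 + (-3/2)*3^2 + 0*3
     = (2/3)*27 + (-3/2)*9 + 0*3
     = 18 + -13.5 + 0
     = 4.5
F(0) = 0.0
Integral = F(3) - F(0) = 4.5 - 0.0 = 4.5


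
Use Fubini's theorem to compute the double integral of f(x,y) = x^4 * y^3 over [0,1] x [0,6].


By Fubini's theorem, the double integral factors as a product of single integrals:
Step 1: integral_0^1 x^4 dx = [x^5/5] from 0 to 1
     = 1^5/5 = 0.2
Step 2: integral_0^6 y^3 dy = [y^4/4] from 0 to 6
     = 6^4/4 = 324
Step 3: Double integral = 0.2 * 324 = 64.8


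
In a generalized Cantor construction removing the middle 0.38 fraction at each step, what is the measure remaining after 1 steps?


Step 1: At each step, fraction remaining = 1 - 0.38 = 0.62
Step 2: After 1 steps, measure = (0.62)^1
Step 3: Computing the power step by step:
  After step 1: 0.62
Result = 0.62


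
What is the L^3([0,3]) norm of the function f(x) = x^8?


Step 1: ||f||_3 = (integral_0^3 |x^8|^3 dx)^(1/3)
     = (integral_0^3 x^24 dx)^(1/3)
Step 2: integral_0^3 x^24 dx = [x^25/(25)] from 0 to 3 = 3^25/25
     = 847288609443/25 = 3.389154e+10
Step 3: ||f||_3 = (3.389154e+10)^(1/3) = 3236.163484


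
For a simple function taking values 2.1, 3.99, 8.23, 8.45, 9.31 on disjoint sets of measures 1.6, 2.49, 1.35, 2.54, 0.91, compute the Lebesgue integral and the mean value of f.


Step 1: Integral = sum(value_i * measure_i)
= 2.1*1.6 + 3.99*2.49 + 8.23*1.35 + 8.45*2.54 + 9.31*0.91
= 3.36 + 9.9351 + 11.1105 + 21.463 + 8.4721
= 54.3407
Step 2: Total measure of domain = 1.6 + 2.49 + 1.35 + 2.54 + 0.91 = 8.89
Step 3: Average value = 54.3407 / 8.89 = 6.112565


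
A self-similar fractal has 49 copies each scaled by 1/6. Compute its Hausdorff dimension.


For a self-similar set with N copies scaled by 1/r:
dim_H = log(N)/log(r) = log(49)/log(6)
= 3.89182/1.791759
= 2.172066


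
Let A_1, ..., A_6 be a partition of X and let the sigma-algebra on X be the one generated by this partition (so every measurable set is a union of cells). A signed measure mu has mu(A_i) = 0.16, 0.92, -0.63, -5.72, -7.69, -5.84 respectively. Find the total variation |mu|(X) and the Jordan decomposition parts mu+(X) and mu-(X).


Step 1: Every measurable set is a union of atoms (the cells / points), so a Hahn decomposition is
  obtained by grouping atoms by sign: P = union of atoms with mu > 0, N = union of the remaining atoms.
  Atoms in P (indices): 1, 2;  atoms in N (indices): 3, 4, 5, 6
  Positive values: 0.16, 0.92
  Negative values: -0.63, -5.72, -7.69, -5.84
Step 2: mu+(X) = mu(P) = sum of positive atom values = 1.08
Step 3: mu-(X) = -mu(N) = sum of |negative atom values| = 19.88
Step 4: |mu|(X) = mu+(X) + mu-(X) = 1.08 + 19.88 = 20.96


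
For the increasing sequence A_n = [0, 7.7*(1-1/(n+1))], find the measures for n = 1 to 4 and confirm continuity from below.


By continuity of measure from below: if A_n increases to A, then m(A_n) -> m(A).
Here A = [0, 7.7], so m(A) = 7.7
Step 1: a_1 = 7.7*(1 - 1/2) = 3.85, m(A_1) = 3.85
Step 2: a_2 = 7.7*(1 - 1/3) = 5.1333, m(A_2) = 5.1333
Step 3: a_3 = 7.7*(1 - 1/4) = 5.775, m(A_3) = 5.775
Step 4: a_4 = 7.7*(1 - 1/5) = 6.16, m(A_4) = 6.16
Limit: m(A_n) -> m([0,7.7]) = 7.7


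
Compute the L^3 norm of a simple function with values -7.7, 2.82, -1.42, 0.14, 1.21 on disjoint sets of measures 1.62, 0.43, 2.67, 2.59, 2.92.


Step 1: Compute |f_i|^3 for each value:
  |-7.7|^3 = 456.533
  |2.82|^3 = 22.425768
  |-1.42|^3 = 2.863288
  |0.14|^3 = 0.002744
  |1.21|^3 = 1.771561
Step 2: Multiply by measures and sum:
  456.533 * 1.62 = 739.58346
  22.425768 * 0.43 = 9.64308
  2.863288 * 2.67 = 7.644979
  0.002744 * 2.59 = 0.007107
  1.771561 * 2.92 = 5.172958
Sum = 739.58346 + 9.64308 + 7.644979 + 0.007107 + 5.172958 = 762.051584
Step 3: Take the p-th root:
||f||_3 = (762.051584)^(1/3) = 9.134009


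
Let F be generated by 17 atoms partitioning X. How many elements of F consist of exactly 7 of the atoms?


Each element of F is a union of some subset of the 17 atoms.
Elements that are unions of exactly 7 atoms correspond to 7-element subsets of the 17 atoms.
Count = C(17, 7) = 17! / (7! * 10!) = 19448.


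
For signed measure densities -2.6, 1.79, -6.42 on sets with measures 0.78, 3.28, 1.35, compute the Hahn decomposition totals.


Step 1: Compute signed measure on each set:
  Set 1: -2.6 * 0.78 = -2.028
  Set 2: 1.79 * 3.28 = 5.8712
  Set 3: -6.42 * 1.35 = -8.667
Step 2: Total signed measure = (-2.028) + (5.8712) + (-8.667)
     = -4.8238
Step 3: Positive part mu+(X) = sum of positive contributions = 5.8712
Step 4: Negative part mu-(X) = |sum of negative contributions| = 10.695


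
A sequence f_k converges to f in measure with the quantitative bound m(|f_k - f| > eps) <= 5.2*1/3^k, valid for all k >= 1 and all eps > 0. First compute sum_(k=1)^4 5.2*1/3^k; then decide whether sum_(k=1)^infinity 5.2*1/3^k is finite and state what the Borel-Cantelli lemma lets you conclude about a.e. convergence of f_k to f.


Step 1: List the terms 5.2*1/3^k for k = 1 to 4:
  k=1: 1.733333
  k=2: 0.577778
  k=3: 0.192593
  k=4: 0.064198
Step 2: Partial sum = 1.733333 + 0.577778 + 0.192593 + 0.064198
     = 2.567901
Step 3: The full series sum_(k>=1) 5.2*1/3^k converges (geometric series with ratio 1/3 < 1; a constant multiple of a convergent series converges).
Step 4: Fix eps > 0. Since sum_k m(|f_k - f| > eps) < infinity, the Borel-Cantelli lemma gives
        m(limsup_k {|f_k - f| > eps}) = 0, i.e. for a.e. x, |f_k(x) - f(x)| <= eps for all large k.
        Applying this with eps = 1/j for j = 1, 2, ... and intersecting the countably many full-measure sets,
        for a.e. x we get limsup_k |f_k(x) - f(x)| <= 1/j for every j, hence f_k -> f almost everywhere.
Conclusion: series converges; Borel-Cantelli yields f_k -> f a.e.


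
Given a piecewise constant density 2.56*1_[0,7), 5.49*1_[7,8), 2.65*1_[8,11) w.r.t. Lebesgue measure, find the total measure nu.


Integrate each piece of the Radon-Nikodym derivative:
Step 1: integral_0^7 2.56 dx = 2.56*(7-0) = 2.56*7 = 17.92
Step 2: integral_7^8 5.49 dx = 5.49*(8-7) = 5.49*1 = 5.49
Step 3: integral_8^11 2.65 dx = 2.65*(11-8) = 2.65*3 = 7.95
Total: 17.92 + 5.49 + 7.95 = 31.36


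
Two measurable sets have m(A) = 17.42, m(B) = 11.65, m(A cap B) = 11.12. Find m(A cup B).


By inclusion-exclusion: m(A u B) = m(A) + m(B) - m(A n B)
= 17.42 + 11.65 - 11.12
= 17.95


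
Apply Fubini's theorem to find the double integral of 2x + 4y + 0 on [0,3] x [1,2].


By Fubini, integrate in x first, then y.
Step 1: Fix y, integrate over x in [0,3]:
  integral(2x + 4y + 0, x=0..3)
  = 2*(3^2 - 0^2)/2 + (4y + 0)*(3 - 0)
  = 9 + (4y + 0)*3
  = 9 + 12y + 0
  = 9 + 12y
Step 2: Integrate over y in [1,2]:
  integral(9 + 12y, y=1..2)
  = 9*1 + 12*(2^2 - 1^2)/2
  = 9 + 18
  = 27


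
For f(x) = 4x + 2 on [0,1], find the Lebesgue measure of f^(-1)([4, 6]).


f^(-1)([4, 6]) = {x : 4 <= 4x + 2 <= 6}
Solving: (4 - 2)/4 <= x <= (6 - 2)/4
= [0.5, 1]
Intersecting with [0,1]: [0.5, 1]
Measure = 1 - 0.5 = 0.5


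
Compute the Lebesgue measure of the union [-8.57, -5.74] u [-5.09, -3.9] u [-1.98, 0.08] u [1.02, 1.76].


For pairwise disjoint intervals, m(union) = sum of lengths.
= (-5.74 - -8.57) + (-3.9 - -5.09) + (0.08 - -1.98) + (1.76 - 1.02)
= 2.83 + 1.19 + 2.06 + 0.74
= 6.82


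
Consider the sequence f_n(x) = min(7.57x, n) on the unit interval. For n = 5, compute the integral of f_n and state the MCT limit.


f(x) = 7.57x on [0,1]; f_n(x) = min(7.57x, n). At n = 5:
Step 1: f(x) reaches 5 at x = 5/7.57 = 0.660502
Step 2: integral(f_5) = integral(7.57x, 0, 0.660502) + integral(5, 0.660502, 1)
       = 7.57*0.660502^2/2 + 5*(1 - 0.660502)
       = 1.651255 + 1.69749
       = 3.348745
Step 3: As n -> infinity, f_n increases to f, so by MCT integral(f_n) -> integral(f) = 7.57/2 = 3.785.
Convergence: integral(f_5) = 3.348745 -> 3.785 as n -> infinity


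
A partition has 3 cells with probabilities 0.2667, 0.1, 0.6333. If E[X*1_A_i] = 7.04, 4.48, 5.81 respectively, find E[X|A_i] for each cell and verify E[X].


For each cell A_i: E[X|A_i] = E[X*1_A_i] / P(A_i)
Step 1: E[X|A_1] = 7.04 / 0.2667 = 26.3967
Step 2: E[X|A_2] = 4.48 / 0.1 = 44.8
Step 3: E[X|A_3] = 5.81 / 0.6333 = 9.174167
Verification: E[X] = sum E[X*1_A_i] = 7.04 + 4.48 + 5.81 = 17.33


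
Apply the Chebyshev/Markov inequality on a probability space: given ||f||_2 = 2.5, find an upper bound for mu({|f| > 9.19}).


Chebyshev/Markov inequality: mu(|f| > eps) <= (||f||_p / eps)^p
Step 1: ||f||_2 / eps = 2.5 / 9.19 = 0.272035
Step 2: Raise to power p = 2:
  (0.272035)^2 = 0.074003
Step 3: Therefore mu(|f| > 9.19) <= 0.074003


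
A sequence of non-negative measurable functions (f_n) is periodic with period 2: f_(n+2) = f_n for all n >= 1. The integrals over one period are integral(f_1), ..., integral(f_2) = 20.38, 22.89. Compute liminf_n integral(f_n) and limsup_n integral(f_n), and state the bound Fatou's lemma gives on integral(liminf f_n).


The sequence (integral(f_n)) is periodic with period 2, repeating the values 20.38, 22.89 indefinitely.
Step 1: For a periodic sequence, every tail (a_m, a_(m+1), ...) contains all 2 period values infinitely often.
Step 2: Hence inf of every tail = min of the period values = min(20.38, 22.89) = 20.38.
        liminf_n integral(f_n) = sup over m of (inf of tail from m) = 20.38.
Step 3: Similarly sup of every tail = max of the period values = 22.89.
        limsup_n integral(f_n) = 22.89.
Step 4: Fatou's lemma: integral(liminf_n f_n) <= liminf_n integral(f_n) = 20.38.
        So the integral of the pointwise liminf is at most 20.38.


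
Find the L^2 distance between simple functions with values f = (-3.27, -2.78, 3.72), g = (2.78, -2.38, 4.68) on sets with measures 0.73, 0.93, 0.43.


Step 1: Compute differences f_i - g_i:
  -3.27 - 2.78 = -6.05
  -2.78 - -2.38 = -0.4
  3.72 - 4.68 = -0.96
Step 2: Compute |diff|^2 * measure for each set:
  |-6.05|^2 * 0.73 = 36.6025 * 0.73 = 26.719825
  |-0.4|^2 * 0.93 = 0.16 * 0.93 = 0.1488
  |-0.96|^2 * 0.43 = 0.9216 * 0.43 = 0.396288
Step 3: Sum = 27.264913
Step 4: ||f-g||_2 = (27.264913)^(1/2) = 5.221581


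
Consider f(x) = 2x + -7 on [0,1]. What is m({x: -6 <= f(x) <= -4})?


f^(-1)([-6, -4]) = {x : -6 <= 2x + -7 <= -4}
Solving: (-6 - -7)/2 <= x <= (-4 - -7)/2
= [0.5, 1.5]
Intersecting with [0,1]: [0.5, 1]
Measure = 1 - 0.5 = 0.5


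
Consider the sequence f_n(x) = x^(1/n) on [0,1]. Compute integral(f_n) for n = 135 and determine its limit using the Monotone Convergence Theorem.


At n = 135: f_135(x) = x^(1/135).
Step 1: integral(x^(1/135), 0, 1) = [x^(1/135+1) / (1/135+1)] from 0 to 1
     = 1 / (1/135 + 1) = 1 / ((135+1)/135) = 135/(135+1)
     = 135/136 = 0.992647
Step 2: As n -> infinity, f_n(x) = x^(1/n) -> 1 for x in (0,1], and f_n is increasing in n.
By MCT, lim_n integral(f_n) = integral(lim_n f_n) = integral(1, 0, 1) = 1.
Step 3: Verify convergence: 135/136 = 0.992647 -> 1


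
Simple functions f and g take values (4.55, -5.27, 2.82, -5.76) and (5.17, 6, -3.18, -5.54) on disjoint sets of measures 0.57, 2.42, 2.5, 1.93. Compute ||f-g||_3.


Step 1: Compute differences f_i - g_i:
  4.55 - 5.17 = -0.62
  -5.27 - 6 = -11.27
  2.82 - -3.18 = 6
  -5.76 - -5.54 = -0.22
Step 2: Compute |diff|^3 * measure for each set:
  |-0.62|^3 * 0.57 = 0.238328 * 0.57 = 0.135847
  |-11.27|^3 * 2.42 = 1431.435383 * 2.42 = 3464.073627
  |6|^3 * 2.5 = 216 * 2.5 = 540
  |-0.22|^3 * 1.93 = 0.010648 * 1.93 = 0.020551
Step 3: Sum = 4004.230024
Step 4: ||f-g||_3 = (4004.230024)^(1/3) = 15.879604


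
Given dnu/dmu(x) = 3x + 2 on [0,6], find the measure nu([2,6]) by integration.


nu(A) = integral_A (dnu/dmu) dmu = integral_2^6 (3x + 2) dx
Step 1: Antiderivative F(x) = (3/2)x^2 + 2x
Step 2: F(6) = (3/2)*6^2 + 2*6 = 54 + 12 = 66
Step 3: F(2) = (3/2)*2^2 + 2*2 = 6 + 4 = 10
Step 4: nu([2,6]) = F(6) - F(2) = 66 - 10 = 56


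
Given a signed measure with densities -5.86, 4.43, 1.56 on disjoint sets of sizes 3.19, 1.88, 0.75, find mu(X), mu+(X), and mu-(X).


Step 1: Compute signed measure on each set:
  Set 1: -5.86 * 3.19 = -18.6934
  Set 2: 4.43 * 1.88 = 8.3284
  Set 3: 1.56 * 0.75 = 1.17
Step 2: Total signed measure = (-18.6934) + (8.3284) + (1.17)
     = -9.195
Step 3: Positive part mu+(X) = sum of positive contributions = 9.4984
Step 4: Negative part mu-(X) = |sum of negative contributions| = 18.6934


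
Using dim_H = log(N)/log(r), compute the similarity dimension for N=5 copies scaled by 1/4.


For a self-similar set with N copies scaled by 1/r:
dim_H = log(N)/log(r) = log(5)/log(4)
= 1.609438/1.386294
= 1.160964


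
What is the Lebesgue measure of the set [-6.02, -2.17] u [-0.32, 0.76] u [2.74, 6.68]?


For pairwise disjoint intervals, m(union) = sum of lengths.
= (-2.17 - -6.02) + (0.76 - -0.32) + (6.68 - 2.74)
= 3.85 + 1.08 + 3.94
= 8.87
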